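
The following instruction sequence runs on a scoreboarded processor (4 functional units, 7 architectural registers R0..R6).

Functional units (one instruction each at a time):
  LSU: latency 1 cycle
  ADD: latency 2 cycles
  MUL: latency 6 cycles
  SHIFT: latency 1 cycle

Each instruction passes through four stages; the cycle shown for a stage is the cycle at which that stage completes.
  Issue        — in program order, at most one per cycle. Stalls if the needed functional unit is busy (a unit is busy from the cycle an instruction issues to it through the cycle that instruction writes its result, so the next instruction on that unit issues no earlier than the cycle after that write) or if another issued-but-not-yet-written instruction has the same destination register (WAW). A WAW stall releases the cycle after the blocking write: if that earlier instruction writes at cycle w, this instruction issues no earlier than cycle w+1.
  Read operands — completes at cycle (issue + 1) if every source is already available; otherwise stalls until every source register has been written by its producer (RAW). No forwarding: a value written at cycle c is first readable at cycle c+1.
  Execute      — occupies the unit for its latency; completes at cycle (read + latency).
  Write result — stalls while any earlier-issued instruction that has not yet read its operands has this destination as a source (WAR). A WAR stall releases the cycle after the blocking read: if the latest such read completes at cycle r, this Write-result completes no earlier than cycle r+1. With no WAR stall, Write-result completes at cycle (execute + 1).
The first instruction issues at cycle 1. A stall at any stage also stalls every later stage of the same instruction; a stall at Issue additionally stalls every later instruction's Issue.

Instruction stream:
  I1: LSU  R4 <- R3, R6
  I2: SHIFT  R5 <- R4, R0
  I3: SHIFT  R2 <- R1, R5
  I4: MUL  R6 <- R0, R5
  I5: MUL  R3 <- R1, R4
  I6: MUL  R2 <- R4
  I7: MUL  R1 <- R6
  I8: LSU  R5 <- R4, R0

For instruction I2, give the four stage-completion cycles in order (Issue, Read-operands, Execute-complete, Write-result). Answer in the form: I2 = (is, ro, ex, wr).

I2 = (2, 5, 6, 7)

[I1] 1/2/3/4
[I2] 2/5/6/7  (RAW R4: wait I1 write@4)
[I3] 8/9/10/11  (struct: SHIFT busy until I2 writes@7)
[I4] 9/10/16/17
[I5] 18/19/25/26  (struct: MUL busy until I4 writes@17)
[I6] 27/28/34/35  (struct: MUL busy until I5 writes@26)
[I7] 36/37/43/44  (struct: MUL busy until I6 writes@35)
[I8] 37/38/39/40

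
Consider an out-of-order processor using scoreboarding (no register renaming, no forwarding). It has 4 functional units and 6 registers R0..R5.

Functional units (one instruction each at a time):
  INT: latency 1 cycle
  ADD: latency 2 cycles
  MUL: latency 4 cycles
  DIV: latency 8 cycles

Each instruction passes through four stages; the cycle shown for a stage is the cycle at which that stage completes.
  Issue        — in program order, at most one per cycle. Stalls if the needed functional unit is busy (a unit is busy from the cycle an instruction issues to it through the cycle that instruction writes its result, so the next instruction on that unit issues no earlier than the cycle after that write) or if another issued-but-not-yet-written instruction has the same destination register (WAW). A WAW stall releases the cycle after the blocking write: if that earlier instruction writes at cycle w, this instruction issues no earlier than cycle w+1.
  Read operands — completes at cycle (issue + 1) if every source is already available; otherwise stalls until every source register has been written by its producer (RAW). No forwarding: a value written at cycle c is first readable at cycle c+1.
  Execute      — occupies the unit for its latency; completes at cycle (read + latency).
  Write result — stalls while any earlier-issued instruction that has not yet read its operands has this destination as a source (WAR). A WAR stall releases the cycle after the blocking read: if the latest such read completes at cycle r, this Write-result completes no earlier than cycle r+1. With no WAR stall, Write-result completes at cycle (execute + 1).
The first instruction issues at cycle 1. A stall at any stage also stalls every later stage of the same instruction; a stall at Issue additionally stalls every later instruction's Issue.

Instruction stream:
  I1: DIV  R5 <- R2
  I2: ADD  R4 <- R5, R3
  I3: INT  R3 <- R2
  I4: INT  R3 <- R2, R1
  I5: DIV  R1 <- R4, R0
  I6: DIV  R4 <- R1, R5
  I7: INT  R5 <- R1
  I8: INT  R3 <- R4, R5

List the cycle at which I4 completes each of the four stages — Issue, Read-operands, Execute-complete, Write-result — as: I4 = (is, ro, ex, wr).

I4 = (14, 15, 16, 17)

I1 -> (1, 2, 10, 11)
I2 -> (2, 12, 14, 15)  // RAW R5: wait I1 write@11
I3 -> (3, 4, 5, 13)  // WAR R3: wait I2 read@12
I4 -> (14, 15, 16, 17)  // struct: INT busy until I3 writes@13
I5 -> (15, 16, 24, 25)
I6 -> (26, 27, 35, 36)  // struct: DIV busy until I5 writes@25
I7 -> (27, 28, 29, 30)
I8 -> (31, 37, 38, 39)  // struct: INT busy until I7 writes@30, RAW R4: wait I6 write@36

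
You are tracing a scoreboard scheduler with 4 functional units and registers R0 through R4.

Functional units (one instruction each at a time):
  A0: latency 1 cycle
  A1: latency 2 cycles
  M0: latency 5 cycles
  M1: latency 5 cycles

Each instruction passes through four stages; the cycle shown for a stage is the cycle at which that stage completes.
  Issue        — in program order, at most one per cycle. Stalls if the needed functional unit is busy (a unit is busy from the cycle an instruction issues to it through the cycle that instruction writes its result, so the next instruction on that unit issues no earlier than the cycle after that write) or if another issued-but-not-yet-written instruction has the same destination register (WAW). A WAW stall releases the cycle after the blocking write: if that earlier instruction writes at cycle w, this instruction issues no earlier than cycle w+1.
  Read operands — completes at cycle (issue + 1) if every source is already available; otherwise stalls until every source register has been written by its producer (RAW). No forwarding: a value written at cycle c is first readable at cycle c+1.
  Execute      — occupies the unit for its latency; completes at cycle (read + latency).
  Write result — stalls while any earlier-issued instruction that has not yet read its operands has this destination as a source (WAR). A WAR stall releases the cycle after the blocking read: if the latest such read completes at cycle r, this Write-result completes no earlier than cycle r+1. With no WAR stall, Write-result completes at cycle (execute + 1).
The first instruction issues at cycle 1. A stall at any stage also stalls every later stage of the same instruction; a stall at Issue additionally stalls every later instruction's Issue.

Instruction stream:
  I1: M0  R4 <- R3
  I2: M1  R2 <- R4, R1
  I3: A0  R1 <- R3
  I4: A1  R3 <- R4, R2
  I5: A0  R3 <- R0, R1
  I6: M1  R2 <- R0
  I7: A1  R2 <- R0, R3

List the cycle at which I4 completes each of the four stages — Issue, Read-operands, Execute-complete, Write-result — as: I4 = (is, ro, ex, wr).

t=1  I1 dispatched to M0
t=2  I1 operands ready; I2 dispatched to M1
t=3  I3 dispatched to A0
t=4  I3 operands ready; I4 dispatched to A1
t=5  I3 complete
t=7  I1 complete
t=8  R4←I1
t=9  I2 operands ready
t=10  R1←I3
t=14  I2 complete
t=15  R2←I2
t=16  I4 operands ready
t=18  I4 complete
t=19  R3←I4
t=20  I5 dispatched to A0
t=21  I5 operands ready; I6 dispatched to M1
t=22  I5 complete; I6 operands ready
t=23  R3←I5
t=27  I6 complete
t=28  R2←I6
t=29  I7 dispatched to A1
t=30  I7 operands ready
t=32  I7 complete
t=33  R2←I7

I4 = (4, 16, 18, 19)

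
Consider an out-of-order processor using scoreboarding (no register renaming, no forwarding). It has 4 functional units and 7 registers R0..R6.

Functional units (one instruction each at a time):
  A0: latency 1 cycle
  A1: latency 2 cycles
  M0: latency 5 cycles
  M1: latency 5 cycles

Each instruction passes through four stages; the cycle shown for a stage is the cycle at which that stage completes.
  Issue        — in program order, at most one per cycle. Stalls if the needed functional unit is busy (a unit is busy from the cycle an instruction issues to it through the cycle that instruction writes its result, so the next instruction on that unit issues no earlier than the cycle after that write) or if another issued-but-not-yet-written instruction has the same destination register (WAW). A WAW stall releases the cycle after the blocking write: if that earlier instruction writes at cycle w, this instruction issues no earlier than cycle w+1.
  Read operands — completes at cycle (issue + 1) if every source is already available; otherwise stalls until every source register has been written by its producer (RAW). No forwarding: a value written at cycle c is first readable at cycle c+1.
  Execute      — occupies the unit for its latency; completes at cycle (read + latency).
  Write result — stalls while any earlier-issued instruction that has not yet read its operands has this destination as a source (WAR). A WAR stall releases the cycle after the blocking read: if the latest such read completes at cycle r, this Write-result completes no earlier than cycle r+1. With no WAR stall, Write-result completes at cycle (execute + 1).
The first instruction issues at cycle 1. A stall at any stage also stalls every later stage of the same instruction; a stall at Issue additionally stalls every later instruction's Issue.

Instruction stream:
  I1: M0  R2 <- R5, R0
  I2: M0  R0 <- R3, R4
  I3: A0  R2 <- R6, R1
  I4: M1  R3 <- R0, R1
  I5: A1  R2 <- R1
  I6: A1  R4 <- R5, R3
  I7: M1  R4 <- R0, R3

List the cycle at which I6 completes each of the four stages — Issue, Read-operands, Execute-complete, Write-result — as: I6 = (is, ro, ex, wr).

[1] I1 dispatched to M0
[2] I1 operands ready
[7] I1 complete
[8] R2←I1
[9] I2 dispatched to M0
[10] I2 operands ready; I3 dispatched to A0
[11] I3 operands ready; I4 dispatched to M1
[12] I3 complete
[13] R2←I3
[14] I5 dispatched to A1
[15] I2 complete; I5 operands ready
[16] R0←I2
[17] I4 operands ready; I5 complete
[18] R2←I5
[19] I6 dispatched to A1
[22] I4 complete
[23] R3←I4
[24] I6 operands ready
[26] I6 complete
[27] R4←I6
[28] I7 dispatched to M1
[29] I7 operands ready
[34] I7 complete
[35] R4←I7

I6 = (19, 24, 26, 27)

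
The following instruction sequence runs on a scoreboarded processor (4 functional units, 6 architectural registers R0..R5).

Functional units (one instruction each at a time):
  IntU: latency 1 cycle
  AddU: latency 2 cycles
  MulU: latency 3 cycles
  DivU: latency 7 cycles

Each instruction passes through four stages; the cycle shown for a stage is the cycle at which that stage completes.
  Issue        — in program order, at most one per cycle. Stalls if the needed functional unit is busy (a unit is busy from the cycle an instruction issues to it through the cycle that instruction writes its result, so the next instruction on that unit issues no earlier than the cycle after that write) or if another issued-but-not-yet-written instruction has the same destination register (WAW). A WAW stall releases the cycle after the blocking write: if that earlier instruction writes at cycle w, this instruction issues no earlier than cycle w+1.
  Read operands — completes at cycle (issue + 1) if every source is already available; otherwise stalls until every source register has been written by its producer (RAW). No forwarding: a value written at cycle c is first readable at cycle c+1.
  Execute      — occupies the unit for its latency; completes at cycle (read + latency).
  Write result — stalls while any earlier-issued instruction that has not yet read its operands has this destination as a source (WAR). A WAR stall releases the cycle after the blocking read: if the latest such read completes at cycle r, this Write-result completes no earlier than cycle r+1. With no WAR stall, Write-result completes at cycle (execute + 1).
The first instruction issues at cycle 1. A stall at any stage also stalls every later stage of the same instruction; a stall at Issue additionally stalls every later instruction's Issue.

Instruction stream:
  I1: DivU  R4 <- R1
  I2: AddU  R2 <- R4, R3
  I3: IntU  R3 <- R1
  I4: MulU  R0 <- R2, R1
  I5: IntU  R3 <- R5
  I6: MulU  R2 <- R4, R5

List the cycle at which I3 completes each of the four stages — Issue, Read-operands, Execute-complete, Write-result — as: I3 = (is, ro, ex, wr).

cycle 1: I1 issues→DivU
cycle 2: I1 reads; I2 issues→AddU
cycle 3: I3 issues→IntU
cycle 4: I3 reads; I4 issues→MulU
cycle 5: I3 exec-done
cycle 9: I1 exec-done
cycle 10: I1 writes R4
cycle 11: I2 reads
cycle 12: I3 writes R3
cycle 13: I2 exec-done; I5 issues→IntU
cycle 14: I2 writes R2; I5 reads
cycle 15: I4 reads; I5 exec-done
cycle 16: I5 writes R3
cycle 18: I4 exec-done
cycle 19: I4 writes R0
cycle 20: I6 issues→MulU
cycle 21: I6 reads
cycle 24: I6 exec-done
cycle 25: I6 writes R2

I3 = (3, 4, 5, 12)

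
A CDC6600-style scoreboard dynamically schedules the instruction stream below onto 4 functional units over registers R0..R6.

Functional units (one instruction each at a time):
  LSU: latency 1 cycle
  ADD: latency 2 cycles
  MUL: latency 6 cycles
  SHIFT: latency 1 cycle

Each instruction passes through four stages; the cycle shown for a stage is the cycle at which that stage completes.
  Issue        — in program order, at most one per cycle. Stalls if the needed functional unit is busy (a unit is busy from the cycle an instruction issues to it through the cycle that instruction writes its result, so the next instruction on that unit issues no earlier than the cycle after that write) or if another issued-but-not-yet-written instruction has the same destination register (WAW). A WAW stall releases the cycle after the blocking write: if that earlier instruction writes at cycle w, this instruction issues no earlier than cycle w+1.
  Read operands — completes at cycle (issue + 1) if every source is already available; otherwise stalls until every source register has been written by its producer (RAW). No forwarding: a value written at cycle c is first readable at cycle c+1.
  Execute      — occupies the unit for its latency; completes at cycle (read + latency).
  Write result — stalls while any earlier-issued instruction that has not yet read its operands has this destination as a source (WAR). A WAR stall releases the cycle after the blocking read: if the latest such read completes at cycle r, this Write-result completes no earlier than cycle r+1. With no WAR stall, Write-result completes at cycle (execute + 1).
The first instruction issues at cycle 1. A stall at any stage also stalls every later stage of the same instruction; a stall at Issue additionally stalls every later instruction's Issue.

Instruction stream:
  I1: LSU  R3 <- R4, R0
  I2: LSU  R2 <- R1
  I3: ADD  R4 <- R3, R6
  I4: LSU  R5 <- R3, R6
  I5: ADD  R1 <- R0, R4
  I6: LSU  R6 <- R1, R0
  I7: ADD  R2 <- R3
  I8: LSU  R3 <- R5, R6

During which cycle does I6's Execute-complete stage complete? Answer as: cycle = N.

cycle = 17

I1: IS=1 RO=2 EX=3 WR=4
I2: IS=5 RO=6 EX=7 WR=8  [struct: LSU busy until I1 writes@4]
I3: IS=6 RO=7 EX=9 WR=10
I4: IS=9 RO=10 EX=11 WR=12  [struct: LSU busy until I2 writes@8]
I5: IS=11 RO=12 EX=14 WR=15  [struct: ADD busy until I3 writes@10]
I6: IS=13 RO=16 EX=17 WR=18  [struct: LSU busy until I4 writes@12; RAW R1: wait I5 write@15]
I7: IS=16 RO=17 EX=19 WR=20  [struct: ADD busy until I5 writes@15]
I8: IS=19 RO=20 EX=21 WR=22  [struct: LSU busy until I6 writes@18]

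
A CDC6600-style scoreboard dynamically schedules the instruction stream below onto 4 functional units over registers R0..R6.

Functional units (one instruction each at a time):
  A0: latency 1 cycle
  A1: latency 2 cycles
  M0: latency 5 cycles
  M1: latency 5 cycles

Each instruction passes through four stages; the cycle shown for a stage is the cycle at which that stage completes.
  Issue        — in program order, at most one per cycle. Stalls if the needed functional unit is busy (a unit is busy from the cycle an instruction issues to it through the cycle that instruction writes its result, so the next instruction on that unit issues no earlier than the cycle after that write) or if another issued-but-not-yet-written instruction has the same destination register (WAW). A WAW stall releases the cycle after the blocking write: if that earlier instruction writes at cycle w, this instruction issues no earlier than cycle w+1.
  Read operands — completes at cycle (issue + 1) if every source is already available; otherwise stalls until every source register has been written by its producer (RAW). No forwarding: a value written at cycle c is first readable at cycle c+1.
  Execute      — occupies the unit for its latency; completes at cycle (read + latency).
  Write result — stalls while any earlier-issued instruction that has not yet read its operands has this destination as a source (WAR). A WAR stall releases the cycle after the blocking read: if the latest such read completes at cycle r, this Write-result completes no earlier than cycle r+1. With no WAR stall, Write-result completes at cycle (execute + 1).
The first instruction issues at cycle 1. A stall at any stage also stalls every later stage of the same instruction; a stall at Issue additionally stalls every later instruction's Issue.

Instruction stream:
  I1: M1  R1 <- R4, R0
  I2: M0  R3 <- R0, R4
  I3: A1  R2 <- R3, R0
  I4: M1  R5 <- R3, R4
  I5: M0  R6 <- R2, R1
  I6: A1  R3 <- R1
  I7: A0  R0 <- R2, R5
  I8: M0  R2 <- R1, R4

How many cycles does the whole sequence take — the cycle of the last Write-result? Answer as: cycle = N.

cycle 1: I1 issues→M1
cycle 2: I1 reads | I2 issues→M0
cycle 3: I2 reads | I3 issues→A1
cycle 7: I1 exec-done
cycle 8: I1 writes R1 | I2 exec-done
cycle 9: I2 writes R3 | I4 issues→M1
cycle 10: I3 reads | I4 reads | I5 issues→M0
cycle 12: I3 exec-done
cycle 13: I3 writes R2
cycle 14: I5 reads | I6 issues→A1
cycle 15: I4 exec-done | I6 reads | I7 issues→A0
cycle 16: I4 writes R5
cycle 17: I6 exec-done | I7 reads
cycle 18: I6 writes R3 | I7 exec-done
cycle 19: I5 exec-done | I7 writes R0
cycle 20: I5 writes R6
cycle 21: I8 issues→M0
cycle 22: I8 reads
cycle 27: I8 exec-done
cycle 28: I8 writes R2

cycle = 28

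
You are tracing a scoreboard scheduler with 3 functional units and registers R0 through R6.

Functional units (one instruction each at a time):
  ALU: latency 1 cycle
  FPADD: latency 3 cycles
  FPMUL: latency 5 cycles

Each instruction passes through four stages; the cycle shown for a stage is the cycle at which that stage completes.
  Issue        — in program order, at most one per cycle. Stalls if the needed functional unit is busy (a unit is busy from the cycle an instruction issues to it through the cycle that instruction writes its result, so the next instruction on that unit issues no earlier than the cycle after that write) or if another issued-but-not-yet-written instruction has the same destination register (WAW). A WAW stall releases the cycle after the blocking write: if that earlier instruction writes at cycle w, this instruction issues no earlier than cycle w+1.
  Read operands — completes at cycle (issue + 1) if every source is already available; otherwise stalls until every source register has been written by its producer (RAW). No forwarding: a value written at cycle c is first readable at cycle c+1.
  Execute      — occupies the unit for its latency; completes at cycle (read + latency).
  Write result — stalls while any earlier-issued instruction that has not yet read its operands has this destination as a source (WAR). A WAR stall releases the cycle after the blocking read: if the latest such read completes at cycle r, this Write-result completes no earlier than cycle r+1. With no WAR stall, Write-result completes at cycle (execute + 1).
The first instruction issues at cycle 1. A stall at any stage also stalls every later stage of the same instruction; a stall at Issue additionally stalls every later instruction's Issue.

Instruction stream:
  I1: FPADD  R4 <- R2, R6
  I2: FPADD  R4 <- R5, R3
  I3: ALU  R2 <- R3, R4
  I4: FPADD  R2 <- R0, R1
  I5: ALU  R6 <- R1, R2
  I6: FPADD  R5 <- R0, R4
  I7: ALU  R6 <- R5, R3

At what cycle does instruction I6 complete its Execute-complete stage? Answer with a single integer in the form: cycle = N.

cycle = 26

1) issue 1, read 2, done 5, write 6
2) issue 7, read 8, done 11, write 12  <struct: FPADD busy until I1 writes@6>
3) issue 8, read 13, done 14, write 15  <RAW R4: wait I2 write@12>
4) issue 16, read 17, done 20, write 21  <WAW R2: wait I3 write@15>
5) issue 17, read 22, done 23, write 24  <RAW R2: wait I4 write@21>
6) issue 22, read 23, done 26, write 27  <struct: FPADD busy until I4 writes@21>
7) issue 25, read 28, done 29, write 30  <struct: ALU busy until I5 writes@24 / RAW R5: wait I6 write@27>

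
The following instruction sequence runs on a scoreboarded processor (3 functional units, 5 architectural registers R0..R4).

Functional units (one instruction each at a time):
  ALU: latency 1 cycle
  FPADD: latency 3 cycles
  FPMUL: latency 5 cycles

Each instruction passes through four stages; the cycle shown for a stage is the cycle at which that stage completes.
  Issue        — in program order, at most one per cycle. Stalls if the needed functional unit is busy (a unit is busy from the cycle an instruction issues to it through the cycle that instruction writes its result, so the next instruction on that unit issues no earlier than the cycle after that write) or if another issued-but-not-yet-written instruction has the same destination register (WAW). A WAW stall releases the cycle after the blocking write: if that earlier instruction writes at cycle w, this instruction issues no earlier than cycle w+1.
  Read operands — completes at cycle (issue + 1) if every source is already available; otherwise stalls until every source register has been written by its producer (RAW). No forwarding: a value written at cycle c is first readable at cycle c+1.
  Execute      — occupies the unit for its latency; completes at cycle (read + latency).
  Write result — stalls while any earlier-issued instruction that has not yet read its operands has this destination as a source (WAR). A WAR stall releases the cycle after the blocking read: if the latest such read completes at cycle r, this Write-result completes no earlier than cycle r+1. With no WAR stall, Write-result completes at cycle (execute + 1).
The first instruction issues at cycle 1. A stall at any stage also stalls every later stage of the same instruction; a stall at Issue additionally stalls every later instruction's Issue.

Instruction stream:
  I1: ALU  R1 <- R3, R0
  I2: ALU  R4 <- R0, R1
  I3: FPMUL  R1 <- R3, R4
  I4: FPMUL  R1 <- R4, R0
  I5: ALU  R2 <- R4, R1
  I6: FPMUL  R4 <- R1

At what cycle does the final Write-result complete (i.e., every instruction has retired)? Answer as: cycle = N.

cycle = 31

1) issue 1, read 2, done 3, write 4
2) issue 5, read 6, done 7, write 8  <struct: ALU busy until I1 writes@4>
3) issue 6, read 9, done 14, write 15  <RAW R4: wait I2 write@8>
4) issue 16, read 17, done 22, write 23  <struct: FPMUL busy until I3 writes@15>
5) issue 17, read 24, done 25, write 26  <RAW R1: wait I4 write@23>
6) issue 24, read 25, done 30, write 31  <struct: FPMUL busy until I4 writes@23>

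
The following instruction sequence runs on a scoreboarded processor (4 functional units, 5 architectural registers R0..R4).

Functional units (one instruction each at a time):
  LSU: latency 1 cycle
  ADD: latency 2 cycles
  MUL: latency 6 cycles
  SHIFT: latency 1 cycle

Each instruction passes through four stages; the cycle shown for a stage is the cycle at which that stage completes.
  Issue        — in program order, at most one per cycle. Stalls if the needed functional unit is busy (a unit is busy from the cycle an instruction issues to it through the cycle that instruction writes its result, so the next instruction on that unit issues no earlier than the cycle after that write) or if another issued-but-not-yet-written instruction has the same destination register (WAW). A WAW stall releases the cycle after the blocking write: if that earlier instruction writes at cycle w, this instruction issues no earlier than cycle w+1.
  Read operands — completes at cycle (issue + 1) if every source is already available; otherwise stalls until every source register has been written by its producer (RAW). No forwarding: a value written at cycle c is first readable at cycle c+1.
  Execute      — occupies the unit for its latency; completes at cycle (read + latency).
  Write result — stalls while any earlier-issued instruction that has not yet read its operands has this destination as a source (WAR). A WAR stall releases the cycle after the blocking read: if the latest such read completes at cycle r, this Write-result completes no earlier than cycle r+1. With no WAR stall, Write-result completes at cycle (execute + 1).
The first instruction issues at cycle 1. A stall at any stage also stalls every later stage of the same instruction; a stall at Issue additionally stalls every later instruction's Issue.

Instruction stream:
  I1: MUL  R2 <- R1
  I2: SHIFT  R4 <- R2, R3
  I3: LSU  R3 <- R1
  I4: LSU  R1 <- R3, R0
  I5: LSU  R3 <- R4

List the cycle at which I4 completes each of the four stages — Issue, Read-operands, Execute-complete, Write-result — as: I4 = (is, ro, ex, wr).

I4 = (12, 13, 14, 15)

[I1] 1/2/8/9
[I2] 2/10/11/12  (RAW R2: wait I1 write@9)
[I3] 3/4/5/11  (WAR R3: wait I2 read@10)
[I4] 12/13/14/15  (struct: LSU busy until I3 writes@11)
[I5] 16/17/18/19  (struct: LSU busy until I4 writes@15)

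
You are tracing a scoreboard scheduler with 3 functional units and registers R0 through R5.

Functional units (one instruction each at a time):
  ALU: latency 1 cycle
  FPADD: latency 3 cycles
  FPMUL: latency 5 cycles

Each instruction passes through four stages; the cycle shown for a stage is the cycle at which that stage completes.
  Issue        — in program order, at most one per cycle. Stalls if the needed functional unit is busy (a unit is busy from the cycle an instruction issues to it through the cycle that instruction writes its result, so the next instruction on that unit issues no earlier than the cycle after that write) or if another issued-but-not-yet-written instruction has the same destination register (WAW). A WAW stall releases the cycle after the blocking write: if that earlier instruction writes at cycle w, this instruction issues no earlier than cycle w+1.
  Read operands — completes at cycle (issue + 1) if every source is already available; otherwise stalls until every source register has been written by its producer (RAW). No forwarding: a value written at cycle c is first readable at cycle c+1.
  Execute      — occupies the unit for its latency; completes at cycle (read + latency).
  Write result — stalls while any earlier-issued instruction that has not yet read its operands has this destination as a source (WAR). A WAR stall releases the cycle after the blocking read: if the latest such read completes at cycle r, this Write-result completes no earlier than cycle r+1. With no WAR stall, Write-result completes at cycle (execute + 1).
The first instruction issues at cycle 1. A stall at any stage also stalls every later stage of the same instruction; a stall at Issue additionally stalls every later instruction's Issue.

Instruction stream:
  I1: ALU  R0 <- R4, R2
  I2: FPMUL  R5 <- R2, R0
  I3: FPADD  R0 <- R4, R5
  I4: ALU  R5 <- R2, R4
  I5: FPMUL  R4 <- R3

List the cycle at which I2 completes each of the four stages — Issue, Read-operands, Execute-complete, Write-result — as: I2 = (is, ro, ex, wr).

c1: issue I1 (ALU)
c2: I1 read-ops · issue I2 (FPMUL)
c3: I1 finished on ALU
c4: I1→R0
c5: I2 read-ops · issue I3 (FPADD)
c10: I2 finished on FPMUL
c11: I2→R5
c12: I3 read-ops · issue I4 (ALU)
c13: I4 read-ops · issue I5 (FPMUL)
c14: I4 finished on ALU · I5 read-ops
c15: I3 finished on FPADD · I4→R5
c16: I3→R0
c19: I5 finished on FPMUL
c20: I5→R4

I2 = (2, 5, 10, 11)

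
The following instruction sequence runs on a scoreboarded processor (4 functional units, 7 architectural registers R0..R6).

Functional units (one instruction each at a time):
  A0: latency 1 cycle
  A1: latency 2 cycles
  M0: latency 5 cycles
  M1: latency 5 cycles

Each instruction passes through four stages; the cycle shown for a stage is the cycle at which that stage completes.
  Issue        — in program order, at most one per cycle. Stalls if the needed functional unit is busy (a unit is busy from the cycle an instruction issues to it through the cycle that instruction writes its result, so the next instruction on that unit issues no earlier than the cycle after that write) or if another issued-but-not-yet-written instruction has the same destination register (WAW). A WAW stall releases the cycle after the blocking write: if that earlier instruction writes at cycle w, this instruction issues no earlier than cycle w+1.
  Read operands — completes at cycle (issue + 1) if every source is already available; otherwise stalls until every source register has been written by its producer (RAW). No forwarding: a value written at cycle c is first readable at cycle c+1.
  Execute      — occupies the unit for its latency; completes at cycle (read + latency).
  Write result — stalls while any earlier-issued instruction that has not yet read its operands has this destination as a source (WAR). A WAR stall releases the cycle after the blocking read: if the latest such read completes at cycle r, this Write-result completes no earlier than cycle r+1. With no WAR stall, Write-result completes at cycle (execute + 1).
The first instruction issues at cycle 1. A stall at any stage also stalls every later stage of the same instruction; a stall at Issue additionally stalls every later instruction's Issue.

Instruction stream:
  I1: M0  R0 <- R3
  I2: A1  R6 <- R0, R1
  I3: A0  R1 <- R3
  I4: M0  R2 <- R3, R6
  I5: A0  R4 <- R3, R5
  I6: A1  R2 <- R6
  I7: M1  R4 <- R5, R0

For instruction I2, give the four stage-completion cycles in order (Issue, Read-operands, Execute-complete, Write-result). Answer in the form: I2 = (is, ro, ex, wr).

I2 = (2, 9, 11, 12)

c1: I1 dispatched to M0
c2: I1 operands ready, I2 dispatched to A1
c3: I3 dispatched to A0
c4: I3 operands ready
c5: I3 complete
c7: I1 complete
c8: R0←I1
c9: I2 operands ready, I4 dispatched to M0
c10: R1←I3
c11: I2 complete, I5 dispatched to A0
c12: R6←I2, I5 operands ready
c13: I4 operands ready, I5 complete
c14: R4←I5
c18: I4 complete
c19: R2←I4
c20: I6 dispatched to A1
c21: I6 operands ready, I7 dispatched to M1
c22: I7 operands ready
c23: I6 complete
c24: R2←I6
c27: I7 complete
c28: R4←I7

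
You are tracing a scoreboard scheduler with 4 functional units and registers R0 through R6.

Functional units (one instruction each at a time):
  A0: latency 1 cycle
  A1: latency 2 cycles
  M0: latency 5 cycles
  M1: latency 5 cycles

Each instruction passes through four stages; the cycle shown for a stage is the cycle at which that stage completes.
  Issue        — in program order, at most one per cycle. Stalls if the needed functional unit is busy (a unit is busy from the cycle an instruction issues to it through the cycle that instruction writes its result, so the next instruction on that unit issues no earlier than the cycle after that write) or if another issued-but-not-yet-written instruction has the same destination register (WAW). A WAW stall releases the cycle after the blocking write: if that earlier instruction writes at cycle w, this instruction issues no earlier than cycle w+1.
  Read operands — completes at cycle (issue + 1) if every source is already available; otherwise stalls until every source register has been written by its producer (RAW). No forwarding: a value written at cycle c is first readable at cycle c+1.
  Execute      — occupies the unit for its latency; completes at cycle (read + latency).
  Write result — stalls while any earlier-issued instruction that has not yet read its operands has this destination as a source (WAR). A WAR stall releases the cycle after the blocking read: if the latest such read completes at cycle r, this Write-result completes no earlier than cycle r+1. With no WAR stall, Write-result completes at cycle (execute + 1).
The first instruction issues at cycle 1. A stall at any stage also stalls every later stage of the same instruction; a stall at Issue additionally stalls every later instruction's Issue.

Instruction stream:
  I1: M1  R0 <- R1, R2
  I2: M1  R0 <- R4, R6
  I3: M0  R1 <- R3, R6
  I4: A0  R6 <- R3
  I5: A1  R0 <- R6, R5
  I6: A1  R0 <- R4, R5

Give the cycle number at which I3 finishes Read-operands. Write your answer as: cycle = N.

cycle = 11

t=1  I1 issues→M1
t=2  I1 reads
t=7  I1 exec-done
t=8  I1 writes R0
t=9  I2 issues→M1
t=10  I2 reads · I3 issues→M0
t=11  I3 reads · I4 issues→A0
t=12  I4 reads
t=13  I4 exec-done
t=14  I4 writes R6
t=15  I2 exec-done
t=16  I2 writes R0 · I3 exec-done
t=17  I3 writes R1 · I5 issues→A1
t=18  I5 reads
t=20  I5 exec-done
t=21  I5 writes R0
t=22  I6 issues→A1
t=23  I6 reads
t=25  I6 exec-done
t=26  I6 writes R0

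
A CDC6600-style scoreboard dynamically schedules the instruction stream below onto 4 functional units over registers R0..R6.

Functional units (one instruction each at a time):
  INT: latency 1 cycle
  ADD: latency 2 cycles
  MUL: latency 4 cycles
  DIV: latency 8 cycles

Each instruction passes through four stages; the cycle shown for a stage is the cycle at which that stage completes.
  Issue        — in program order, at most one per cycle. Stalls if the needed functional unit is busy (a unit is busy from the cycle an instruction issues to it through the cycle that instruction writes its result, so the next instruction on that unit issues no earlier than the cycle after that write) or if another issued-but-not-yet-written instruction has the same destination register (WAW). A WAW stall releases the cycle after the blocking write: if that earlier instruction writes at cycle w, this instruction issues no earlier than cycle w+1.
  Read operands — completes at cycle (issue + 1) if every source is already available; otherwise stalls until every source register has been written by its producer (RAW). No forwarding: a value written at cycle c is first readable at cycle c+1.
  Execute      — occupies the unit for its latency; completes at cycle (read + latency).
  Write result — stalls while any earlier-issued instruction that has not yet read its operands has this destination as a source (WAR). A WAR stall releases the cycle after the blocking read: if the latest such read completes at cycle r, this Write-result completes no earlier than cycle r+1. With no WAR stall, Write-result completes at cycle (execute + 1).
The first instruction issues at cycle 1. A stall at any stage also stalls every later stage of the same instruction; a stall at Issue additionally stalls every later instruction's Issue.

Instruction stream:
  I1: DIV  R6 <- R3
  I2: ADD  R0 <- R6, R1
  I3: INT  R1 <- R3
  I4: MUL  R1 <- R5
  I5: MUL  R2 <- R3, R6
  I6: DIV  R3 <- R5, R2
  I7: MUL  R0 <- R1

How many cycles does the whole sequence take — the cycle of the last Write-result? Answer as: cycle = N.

c1: I1 dispatched to DIV
c2: I1 operands ready | I2 dispatched to ADD
c3: I3 dispatched to INT
c4: I3 operands ready
c5: I3 complete
c10: I1 complete
c11: R6←I1
c12: I2 operands ready
c13: R1←I3
c14: I2 complete | I4 dispatched to MUL
c15: R0←I2 | I4 operands ready
c19: I4 complete
c20: R1←I4
c21: I5 dispatched to MUL
c22: I5 operands ready | I6 dispatched to DIV
c26: I5 complete
c27: R2←I5
c28: I6 operands ready | I7 dispatched to MUL
c29: I7 operands ready
c33: I7 complete
c34: R0←I7
c36: I6 complete
c37: R3←I6

cycle = 37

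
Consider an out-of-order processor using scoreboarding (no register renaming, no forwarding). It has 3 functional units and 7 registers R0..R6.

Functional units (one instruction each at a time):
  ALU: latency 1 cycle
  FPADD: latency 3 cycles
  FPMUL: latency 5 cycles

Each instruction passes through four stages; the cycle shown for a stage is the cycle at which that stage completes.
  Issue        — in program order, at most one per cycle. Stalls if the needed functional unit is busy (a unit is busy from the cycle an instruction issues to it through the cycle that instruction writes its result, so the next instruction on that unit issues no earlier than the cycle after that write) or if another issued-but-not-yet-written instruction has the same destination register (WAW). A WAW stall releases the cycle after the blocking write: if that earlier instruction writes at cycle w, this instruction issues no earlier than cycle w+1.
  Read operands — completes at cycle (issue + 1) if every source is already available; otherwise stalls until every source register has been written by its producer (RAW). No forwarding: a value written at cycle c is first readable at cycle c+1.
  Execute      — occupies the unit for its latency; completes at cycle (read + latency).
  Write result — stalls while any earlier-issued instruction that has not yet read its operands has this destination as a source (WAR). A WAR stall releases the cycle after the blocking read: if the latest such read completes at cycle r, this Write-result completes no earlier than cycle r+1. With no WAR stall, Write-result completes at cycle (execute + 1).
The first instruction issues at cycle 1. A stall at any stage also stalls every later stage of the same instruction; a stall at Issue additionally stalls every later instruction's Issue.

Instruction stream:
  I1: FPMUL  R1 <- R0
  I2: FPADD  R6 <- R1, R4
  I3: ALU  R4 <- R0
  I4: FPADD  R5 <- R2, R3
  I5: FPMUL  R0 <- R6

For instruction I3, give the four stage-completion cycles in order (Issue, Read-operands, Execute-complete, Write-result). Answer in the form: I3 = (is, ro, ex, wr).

I3 = (3, 4, 5, 10)

I1  is:1  ro:2  ex:7  wr:8
I2  is:2  ro:9  ex:12  wr:13  — RAW R1: wait I1 write@8
I3  is:3  ro:4  ex:5  wr:10  — WAR R4: wait I2 read@9
I4  is:14  ro:15  ex:18  wr:19  — struct: FPADD busy until I2 writes@13
I5  is:15  ro:16  ex:21  wr:22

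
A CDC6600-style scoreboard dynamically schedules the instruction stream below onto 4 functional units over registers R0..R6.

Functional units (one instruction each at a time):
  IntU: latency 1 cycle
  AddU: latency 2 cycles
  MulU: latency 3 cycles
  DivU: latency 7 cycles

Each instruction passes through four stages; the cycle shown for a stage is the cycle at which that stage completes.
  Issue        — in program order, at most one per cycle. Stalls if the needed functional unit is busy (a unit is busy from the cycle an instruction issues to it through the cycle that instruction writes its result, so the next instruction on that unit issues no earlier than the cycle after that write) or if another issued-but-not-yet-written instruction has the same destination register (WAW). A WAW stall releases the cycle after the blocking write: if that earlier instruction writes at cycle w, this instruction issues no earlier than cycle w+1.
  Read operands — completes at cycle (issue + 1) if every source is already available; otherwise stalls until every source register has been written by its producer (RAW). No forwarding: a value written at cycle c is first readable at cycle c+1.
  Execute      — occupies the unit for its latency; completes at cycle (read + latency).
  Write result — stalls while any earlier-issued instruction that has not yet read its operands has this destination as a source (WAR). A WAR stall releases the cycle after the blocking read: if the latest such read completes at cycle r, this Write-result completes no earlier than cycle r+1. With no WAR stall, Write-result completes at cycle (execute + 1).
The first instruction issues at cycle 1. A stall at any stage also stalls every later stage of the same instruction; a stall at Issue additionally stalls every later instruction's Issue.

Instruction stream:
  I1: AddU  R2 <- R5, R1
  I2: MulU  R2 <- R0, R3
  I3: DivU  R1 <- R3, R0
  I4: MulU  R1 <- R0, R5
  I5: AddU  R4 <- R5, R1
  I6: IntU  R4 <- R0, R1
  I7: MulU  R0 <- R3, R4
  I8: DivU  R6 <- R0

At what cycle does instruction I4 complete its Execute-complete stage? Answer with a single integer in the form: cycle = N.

c1: I1→AddU
c2: I1 RO
c4: I1 EX
c5: I1 WR R2
c6: I2→MulU
c7: I2 RO; I3→DivU
c8: I3 RO
c10: I2 EX
c11: I2 WR R2
c15: I3 EX
c16: I3 WR R1
c17: I4→MulU
c18: I4 RO; I5→AddU
c21: I4 EX
c22: I4 WR R1
c23: I5 RO
c25: I5 EX
c26: I5 WR R4
c27: I6→IntU
c28: I6 RO; I7→MulU
c29: I6 EX; I8→DivU
c30: I6 WR R4
c31: I7 RO
c34: I7 EX
c35: I7 WR R0
c36: I8 RO
c43: I8 EX
c44: I8 WR R6

cycle = 21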